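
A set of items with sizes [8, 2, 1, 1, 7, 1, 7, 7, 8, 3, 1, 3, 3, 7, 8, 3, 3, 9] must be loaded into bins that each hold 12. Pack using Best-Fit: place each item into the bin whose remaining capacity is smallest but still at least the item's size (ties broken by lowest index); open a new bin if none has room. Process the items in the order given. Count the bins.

8

Put 8 in bin 1; 4 remain.
Put 2 in bin 1; 2 remain.
Put 1 in bin 1; 1 remain.
Put 1 in bin 1; 0 remain.
Put 7 in bin 2; 5 remain.
Put 1 in bin 2; 4 remain.
Put 7 in bin 3; 5 remain.
Put 7 in bin 4; 5 remain.
Put 8 in bin 5; 4 remain.
Put 3 in bin 2; 1 remain.
Put 1 in bin 2; 0 remain.
Put 3 in bin 5; 1 remain.
Put 3 in bin 3; 2 remain.
Put 7 in bin 6; 5 remain.
Put 8 in bin 7; 4 remain.
Put 3 in bin 7; 1 remain.
Put 3 in bin 4; 2 remain.
Put 9 in bin 8; 3 remain.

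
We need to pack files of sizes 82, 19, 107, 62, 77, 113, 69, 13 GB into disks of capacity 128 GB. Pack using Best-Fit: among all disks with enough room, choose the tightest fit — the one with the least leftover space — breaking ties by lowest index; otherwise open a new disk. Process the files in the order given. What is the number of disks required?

Put 82 GB in disk 1; 46 GB remain.
Put 19 GB in disk 1; 27 GB remain.
Put 107 GB in disk 2; 21 GB remain.
Put 62 GB in disk 3; 66 GB remain.
Put 77 GB in disk 4; 51 GB remain.
Put 113 GB in disk 5; 15 GB remain.
Put 69 GB in disk 6; 59 GB remain.
Put 13 GB in disk 5; 2 GB remain.

6 disks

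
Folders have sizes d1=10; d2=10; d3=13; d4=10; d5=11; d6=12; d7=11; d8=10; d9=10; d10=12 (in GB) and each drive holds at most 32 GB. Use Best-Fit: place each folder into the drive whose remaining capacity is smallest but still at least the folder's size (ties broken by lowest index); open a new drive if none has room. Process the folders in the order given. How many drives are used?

4

drive 1: place d1 (10 GB), 22 GB left
drive 1: place d2 (10 GB), 12 GB left
drive 2: place d3 (13 GB), 19 GB left
drive 1: place d4 (10 GB), 2 GB left
drive 2: place d5 (11 GB), 8 GB left
drive 3: place d6 (12 GB), 20 GB left
drive 3: place d7 (11 GB), 9 GB left
drive 4: place d8 (10 GB), 22 GB left
drive 4: place d9 (10 GB), 12 GB left
drive 4: place d10 (12 GB), 0 GB left
Final drives: [10,10,10] [13,11] [12,11] [10,10,12].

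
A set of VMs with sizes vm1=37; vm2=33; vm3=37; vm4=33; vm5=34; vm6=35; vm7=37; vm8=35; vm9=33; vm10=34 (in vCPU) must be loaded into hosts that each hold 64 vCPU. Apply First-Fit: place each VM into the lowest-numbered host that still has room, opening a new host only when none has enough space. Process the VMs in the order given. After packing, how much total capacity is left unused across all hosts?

host 1: place vm1 (37 vCPU), 27 vCPU left
host 2: place vm2 (33 vCPU), 31 vCPU left
host 3: place vm3 (37 vCPU), 27 vCPU left
host 4: place vm4 (33 vCPU), 31 vCPU left
host 5: place vm5 (34 vCPU), 30 vCPU left
host 6: place vm6 (35 vCPU), 29 vCPU left
host 7: place vm7 (37 vCPU), 27 vCPU left
host 8: place vm8 (35 vCPU), 29 vCPU left
host 9: place vm9 (33 vCPU), 31 vCPU left
host 10: place vm10 (34 vCPU), 30 vCPU left
10 hosts × 64 vCPU = 640 vCPU; used 348 vCPU; unused 292 vCPU.

292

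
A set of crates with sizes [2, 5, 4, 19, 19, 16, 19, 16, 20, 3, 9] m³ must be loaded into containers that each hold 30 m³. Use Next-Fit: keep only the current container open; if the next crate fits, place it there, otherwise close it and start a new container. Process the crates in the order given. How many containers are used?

Put 2 m³ in container 1; 28 m³ remain.
Put 5 m³ in container 1; 23 m³ remain.
Put 4 m³ in container 1; 19 m³ remain.
Put 19 m³ in container 1; 0 m³ remain.
Put 19 m³ in container 2; 11 m³ remain.
Put 16 m³ in container 3; 14 m³ remain.
Put 19 m³ in container 4; 11 m³ remain.
Put 16 m³ in container 5; 14 m³ remain.
Put 20 m³ in container 6; 10 m³ remain.
Put 3 m³ in container 6; 7 m³ remain.
Put 9 m³ in container 7; 21 m³ remain.
Final containers: [2,5,4,19] [19] [16] [19] [16] [20,3] [9].

7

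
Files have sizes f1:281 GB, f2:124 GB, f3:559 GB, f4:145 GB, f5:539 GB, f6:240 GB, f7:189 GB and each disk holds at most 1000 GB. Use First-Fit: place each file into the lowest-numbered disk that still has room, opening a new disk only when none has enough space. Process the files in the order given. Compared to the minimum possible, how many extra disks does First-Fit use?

0

First-Fit: [281,124,559] [145,539,240] [189] → 3 disks.
Total size 2077 GB; any packing needs at least ⌈2077/1000⌉ = 3 disks.
So 3 is already optimal.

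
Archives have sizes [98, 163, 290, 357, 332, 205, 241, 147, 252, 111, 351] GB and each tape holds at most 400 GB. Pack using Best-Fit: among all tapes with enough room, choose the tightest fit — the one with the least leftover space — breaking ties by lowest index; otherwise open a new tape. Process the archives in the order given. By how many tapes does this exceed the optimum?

Best-Fit: [98,163,111] [290] [357] [332] [205] [241,147] [252] [351] → 8 tapes.
Total size 2547 GB; any packing needs at least ⌈2547/400⌉ = 7 tapes.
An optimal packing achieves that bound: [357] [351] [332] [290,98] [252,147] [241,111] [205,163] → 7 tapes.
Excess: 8 − 7 = 1.

1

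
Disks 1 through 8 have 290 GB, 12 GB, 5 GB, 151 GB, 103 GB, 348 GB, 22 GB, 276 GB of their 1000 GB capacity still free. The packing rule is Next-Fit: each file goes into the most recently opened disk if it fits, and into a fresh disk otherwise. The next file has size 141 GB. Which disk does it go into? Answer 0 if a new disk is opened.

8

Next-Fit only looks at disk 8, which has 276 GB free.
141 GB fits there.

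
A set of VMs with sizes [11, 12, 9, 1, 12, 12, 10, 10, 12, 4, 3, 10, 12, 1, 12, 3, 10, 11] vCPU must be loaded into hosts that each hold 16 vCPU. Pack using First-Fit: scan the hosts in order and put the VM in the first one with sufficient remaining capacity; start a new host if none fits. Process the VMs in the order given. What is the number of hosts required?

Put 11 vCPU in host 1; 5 vCPU remain.
Put 12 vCPU in host 2; 4 vCPU remain.
Put 9 vCPU in host 3; 7 vCPU remain.
Put 1 vCPU in host 1; 4 vCPU remain.
Put 12 vCPU in host 4; 4 vCPU remain.
Put 12 vCPU in host 5; 4 vCPU remain.
Put 10 vCPU in host 6; 6 vCPU remain.
Put 10 vCPU in host 7; 6 vCPU remain.
Put 12 vCPU in host 8; 4 vCPU remain.
Put 4 vCPU in host 1; 0 vCPU remain.
Put 3 vCPU in host 2; 1 vCPU remain.
Put 10 vCPU in host 9; 6 vCPU remain.
Put 12 vCPU in host 10; 4 vCPU remain.
Put 1 vCPU in host 2; 0 vCPU remain.
Put 12 vCPU in host 11; 4 vCPU remain.
Put 3 vCPU in host 3; 4 vCPU remain.
Put 10 vCPU in host 12; 6 vCPU remain.
Put 11 vCPU in host 13; 5 vCPU remain.
Final hosts: [11,1,4] [12,3,1] [9,3] [12] [12] [10] [10] [12] [10] [12] [12] [10] [11].

13 hosts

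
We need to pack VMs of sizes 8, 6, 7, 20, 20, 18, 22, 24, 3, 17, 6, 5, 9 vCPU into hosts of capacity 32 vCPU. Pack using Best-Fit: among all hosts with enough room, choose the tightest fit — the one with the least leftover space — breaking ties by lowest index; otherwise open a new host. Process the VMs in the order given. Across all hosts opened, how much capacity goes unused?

59

Put 8 vCPU in host 1; 24 vCPU remain.
Put 6 vCPU in host 1; 18 vCPU remain.
Put 7 vCPU in host 1; 11 vCPU remain.
Put 20 vCPU in host 2; 12 vCPU remain.
Put 20 vCPU in host 3; 12 vCPU remain.
Put 18 vCPU in host 4; 14 vCPU remain.
Put 22 vCPU in host 5; 10 vCPU remain.
Put 24 vCPU in host 6; 8 vCPU remain.
Put 3 vCPU in host 6; 5 vCPU remain.
Put 17 vCPU in host 7; 15 vCPU remain.
Put 6 vCPU in host 5; 4 vCPU remain.
Put 5 vCPU in host 6; 0 vCPU remain.
Put 9 vCPU in host 1; 2 vCPU remain.
7 hosts × 32 vCPU = 224 vCPU; used 165 vCPU; unused 59 vCPU.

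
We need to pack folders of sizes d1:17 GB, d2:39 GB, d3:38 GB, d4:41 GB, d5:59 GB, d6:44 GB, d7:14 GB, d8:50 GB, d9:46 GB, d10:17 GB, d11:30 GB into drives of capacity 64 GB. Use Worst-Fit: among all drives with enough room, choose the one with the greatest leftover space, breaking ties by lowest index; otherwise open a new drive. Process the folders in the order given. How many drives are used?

drive 1: place d1 (17 GB), 47 GB left
drive 1: place d2 (39 GB), 8 GB left
drive 2: place d3 (38 GB), 26 GB left
drive 3: place d4 (41 GB), 23 GB left
drive 4: place d5 (59 GB), 5 GB left
drive 5: place d6 (44 GB), 20 GB left
drive 2: place d7 (14 GB), 12 GB left
drive 6: place d8 (50 GB), 14 GB left
drive 7: place d9 (46 GB), 18 GB left
drive 3: place d10 (17 GB), 6 GB left
drive 8: place d11 (30 GB), 34 GB left

8 drives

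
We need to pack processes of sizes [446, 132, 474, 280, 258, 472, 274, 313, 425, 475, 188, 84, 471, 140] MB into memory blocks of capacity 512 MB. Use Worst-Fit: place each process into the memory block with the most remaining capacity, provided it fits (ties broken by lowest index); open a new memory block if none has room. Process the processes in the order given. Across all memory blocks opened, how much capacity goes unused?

688

Put 446 MB in memory block 1; 66 MB remain.
Put 132 MB in memory block 2; 380 MB remain.
Put 474 MB in memory block 3; 38 MB remain.
Put 280 MB in memory block 2; 100 MB remain.
Put 258 MB in memory block 4; 254 MB remain.
Put 472 MB in memory block 5; 40 MB remain.
Put 274 MB in memory block 6; 238 MB remain.
Put 313 MB in memory block 7; 199 MB remain.
Put 425 MB in memory block 8; 87 MB remain.
Put 475 MB in memory block 9; 37 MB remain.
Put 188 MB in memory block 4; 66 MB remain.
Put 84 MB in memory block 6; 154 MB remain.
Put 471 MB in memory block 10; 41 MB remain.
Put 140 MB in memory block 7; 59 MB remain.
10 memory blocks × 512 MB = 5120 MB; used 4432 MB; unused 688 MB.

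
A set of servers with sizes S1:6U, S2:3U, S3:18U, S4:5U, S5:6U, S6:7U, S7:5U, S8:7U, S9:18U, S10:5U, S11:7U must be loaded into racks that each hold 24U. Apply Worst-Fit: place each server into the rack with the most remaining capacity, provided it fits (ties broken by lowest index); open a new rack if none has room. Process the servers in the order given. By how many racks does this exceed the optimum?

1

Worst-Fit: [6,3,5,6] [18,5] [7,5,7] [18] [7] → 5 racks.
Total size 87U; any packing needs at least ⌈87/24⌉ = 4 racks.
An optimal packing achieves that bound: [18,6] [18,6] [7,7,7,3] [5,5,5] → 4 racks.
Excess: 5 − 4 = 1.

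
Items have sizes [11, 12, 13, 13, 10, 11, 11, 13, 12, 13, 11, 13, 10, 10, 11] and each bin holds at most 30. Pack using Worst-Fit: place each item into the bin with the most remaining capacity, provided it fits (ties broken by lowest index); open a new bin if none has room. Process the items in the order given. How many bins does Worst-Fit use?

8 bins

Put 11 in bin 1; 19 remain.
Put 12 in bin 1; 7 remain.
Put 13 in bin 2; 17 remain.
Put 13 in bin 2; 4 remain.
Put 10 in bin 3; 20 remain.
Put 11 in bin 3; 9 remain.
Put 11 in bin 4; 19 remain.
Put 13 in bin 4; 6 remain.
Put 12 in bin 5; 18 remain.
Put 13 in bin 5; 5 remain.
Put 11 in bin 6; 19 remain.
Put 13 in bin 6; 6 remain.
Put 10 in bin 7; 20 remain.
Put 10 in bin 7; 10 remain.
Put 11 in bin 8; 19 remain.
Final bins: [11,12] [13,13] [10,11] [11,13] [12,13] [11,13] [10,10] [11].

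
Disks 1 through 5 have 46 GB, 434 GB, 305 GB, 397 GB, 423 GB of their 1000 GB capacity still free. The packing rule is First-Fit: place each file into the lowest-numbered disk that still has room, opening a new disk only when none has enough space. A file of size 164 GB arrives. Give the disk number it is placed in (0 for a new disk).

Disks with room: disk 2 (434 GB), disk 3 (305 GB), disk 4 (397 GB), disk 5 (423 GB).
The first with room is disk 2.

2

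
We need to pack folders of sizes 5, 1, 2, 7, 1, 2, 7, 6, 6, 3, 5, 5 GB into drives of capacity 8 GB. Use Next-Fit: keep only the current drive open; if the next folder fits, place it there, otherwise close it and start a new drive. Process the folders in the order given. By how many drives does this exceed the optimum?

Next-Fit: [5,1,2] [7,1] [2] [7] [6] [6] [3,5] [5] → 8 drives.
Total size 50 GB; any packing needs at least ⌈50/8⌉ = 7 drives.
An optimal packing achieves that bound: [7,1] [7,1] [6,2] [6,2] [5,3] [5] [5] → 7 drives.
Excess: 8 − 7 = 1.

1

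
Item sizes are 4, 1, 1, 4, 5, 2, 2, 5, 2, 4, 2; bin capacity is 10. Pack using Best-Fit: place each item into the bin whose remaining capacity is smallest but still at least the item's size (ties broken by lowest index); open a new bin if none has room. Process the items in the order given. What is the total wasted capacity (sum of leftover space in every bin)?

8

bin 1: place 4, 6 left
bin 1: place 1, 5 left
bin 1: place 1, 4 left
bin 1: place 4, 0 left
bin 2: place 5, 5 left
bin 2: place 2, 3 left
bin 2: place 2, 1 left
bin 3: place 5, 5 left
bin 3: place 2, 3 left
bin 4: place 4, 6 left
bin 3: place 2, 1 left
4 bins × 10 = 40; used 32; unused 8.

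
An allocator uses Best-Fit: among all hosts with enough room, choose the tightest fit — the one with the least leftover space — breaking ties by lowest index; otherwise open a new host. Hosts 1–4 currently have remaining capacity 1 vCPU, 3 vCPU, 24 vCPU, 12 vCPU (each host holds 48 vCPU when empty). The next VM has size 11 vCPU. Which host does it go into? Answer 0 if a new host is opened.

4

Hosts with room: host 3 (24 vCPU), host 4 (12 vCPU).
Tightest fit is host 4 with 12 vCPU free.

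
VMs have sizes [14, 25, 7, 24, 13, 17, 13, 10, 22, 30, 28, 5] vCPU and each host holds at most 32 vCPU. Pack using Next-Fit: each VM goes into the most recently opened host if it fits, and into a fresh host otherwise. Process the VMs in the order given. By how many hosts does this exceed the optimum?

2

Next-Fit: [14] [25,7] [24] [13,17] [13,10] [22] [30] [28] [5] → 9 hosts.
Total size 208 vCPU; any packing needs at least ⌈208/32⌉ = 7 hosts.
An optimal packing achieves that bound: [30] [28] [25,7] [24,5] [22,10] [17,14] [13,13] → 7 hosts.
Excess: 9 − 7 = 2.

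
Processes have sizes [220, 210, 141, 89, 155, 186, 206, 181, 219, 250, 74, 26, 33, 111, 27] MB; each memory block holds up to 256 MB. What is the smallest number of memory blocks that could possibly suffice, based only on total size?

Total size = 220 + 210 + 141 + 89 + 155 + 186 + 206 + 181 + 219 + 250 + 74 + 26 + 33 + 111 + 27 = 2128 MB.
⌈2128 / 256⌉ = 9.

9 memory blocks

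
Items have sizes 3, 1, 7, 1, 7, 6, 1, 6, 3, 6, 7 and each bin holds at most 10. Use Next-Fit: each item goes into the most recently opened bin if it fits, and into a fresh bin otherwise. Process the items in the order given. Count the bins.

Put 3 in bin 1; 7 remain.
Put 1 in bin 1; 6 remain.
Put 7 in bin 2; 3 remain.
Put 1 in bin 2; 2 remain.
Put 7 in bin 3; 3 remain.
Put 6 in bin 4; 4 remain.
Put 1 in bin 4; 3 remain.
Put 6 in bin 5; 4 remain.
Put 3 in bin 5; 1 remain.
Put 6 in bin 6; 4 remain.
Put 7 in bin 7; 3 remain.

7 bins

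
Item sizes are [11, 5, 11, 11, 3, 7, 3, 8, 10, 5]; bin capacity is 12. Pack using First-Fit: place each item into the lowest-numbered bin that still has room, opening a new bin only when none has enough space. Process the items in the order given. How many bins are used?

7

Put 11 in bin 1; 1 remain.
Put 5 in bin 2; 7 remain.
Put 11 in bin 3; 1 remain.
Put 11 in bin 4; 1 remain.
Put 3 in bin 2; 4 remain.
Put 7 in bin 5; 5 remain.
Put 3 in bin 2; 1 remain.
Put 8 in bin 6; 4 remain.
Put 10 in bin 7; 2 remain.
Put 5 in bin 5; 0 remain.
Final bins: [11] [5,3,3] [11] [11] [7,5] [8] [10].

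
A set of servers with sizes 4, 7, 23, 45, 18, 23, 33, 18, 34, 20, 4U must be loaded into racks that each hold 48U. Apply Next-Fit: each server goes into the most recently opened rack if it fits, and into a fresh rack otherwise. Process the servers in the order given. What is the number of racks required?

4U → rack 1 (remaining 44U)
7U → rack 1 (remaining 37U)
23U → rack 1 (remaining 14U)
45U → rack 2 (remaining 3U)
18U → rack 3 (remaining 30U)
23U → rack 3 (remaining 7U)
33U → rack 4 (remaining 15U)
18U → rack 5 (remaining 30U)
34U → rack 6 (remaining 14U)
20U → rack 7 (remaining 28U)
4U → rack 7 (remaining 24U)
Final racks: [4,7,23] [45] [18,23] [33] [18] [34] [20,4].

7 racks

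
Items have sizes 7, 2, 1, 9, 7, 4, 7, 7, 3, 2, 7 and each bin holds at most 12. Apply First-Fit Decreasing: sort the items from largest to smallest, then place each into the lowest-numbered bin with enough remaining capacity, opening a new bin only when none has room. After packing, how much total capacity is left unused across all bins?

16

Sorted descending: 9, 7, 7, 7, 7, 7, 4, 3, 2, 2, 1.
9 → bin 1 (remaining 3)
7 → bin 2 (remaining 5)
7 → bin 3 (remaining 5)
7 → bin 4 (remaining 5)
7 → bin 5 (remaining 5)
7 → bin 6 (remaining 5)
4 → bin 2 (remaining 1)
3 → bin 1 (remaining 0)
2 → bin 3 (remaining 3)
2 → bin 3 (remaining 1)
1 → bin 2 (remaining 0)
6 bins × 12 = 72; used 56; unused 16.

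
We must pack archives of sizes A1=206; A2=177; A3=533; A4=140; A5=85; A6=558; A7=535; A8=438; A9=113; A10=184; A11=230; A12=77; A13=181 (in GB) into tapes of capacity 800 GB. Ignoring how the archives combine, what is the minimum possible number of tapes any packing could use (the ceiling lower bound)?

5

Total size = 206 + 177 + 533 + 140 + 85 + 558 + 535 + 438 + 113 + 184 + 230 + 77 + 181 = 3457 GB.
⌈3457 / 800⌉ = 5.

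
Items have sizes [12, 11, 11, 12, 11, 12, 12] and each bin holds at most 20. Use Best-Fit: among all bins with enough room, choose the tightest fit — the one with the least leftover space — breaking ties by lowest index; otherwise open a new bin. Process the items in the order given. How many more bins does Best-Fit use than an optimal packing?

Best-Fit: [12] [11] [11] [12] [11] [12] [12] → 7 bins.
7 items exceed 10 (half the capacity), and no two of those can share a bin, so at least 7 bins are needed.
So 7 is already optimal.

0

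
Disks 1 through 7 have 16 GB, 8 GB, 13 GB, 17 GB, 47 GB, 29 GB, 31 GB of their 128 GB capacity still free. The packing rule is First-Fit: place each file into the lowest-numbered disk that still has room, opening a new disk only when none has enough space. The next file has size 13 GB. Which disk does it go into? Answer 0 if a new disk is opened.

Disks with room: disk 1 (16 GB), disk 3 (13 GB), disk 4 (17 GB), disk 5 (47 GB), disk 6 (29 GB), disk 7 (31 GB).
The first with room is disk 1.

1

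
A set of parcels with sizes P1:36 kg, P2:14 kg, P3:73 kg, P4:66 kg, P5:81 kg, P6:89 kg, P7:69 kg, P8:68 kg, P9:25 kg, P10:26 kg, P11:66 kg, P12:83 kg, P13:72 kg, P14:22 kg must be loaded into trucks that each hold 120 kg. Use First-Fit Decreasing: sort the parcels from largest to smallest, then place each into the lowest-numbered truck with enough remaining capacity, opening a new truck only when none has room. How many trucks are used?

Sorted descending: 89, 83, 81, 73, 72, 69, 68, 66, 66, 36, 26, 25, 22, 14.
truck 1: place 89 kg, 31 kg left
truck 2: place 83 kg, 37 kg left
truck 3: place 81 kg, 39 kg left
truck 4: place 73 kg, 47 kg left
truck 5: place 72 kg, 48 kg left
truck 6: place 69 kg, 51 kg left
truck 7: place 68 kg, 52 kg left
truck 8: place 66 kg, 54 kg left
truck 9: place 66 kg, 54 kg left
truck 2: place 36 kg, 1 kg left
truck 1: place 26 kg, 5 kg left
truck 3: place 25 kg, 14 kg left
truck 4: place 22 kg, 25 kg left
truck 3: place 14 kg, 0 kg left

9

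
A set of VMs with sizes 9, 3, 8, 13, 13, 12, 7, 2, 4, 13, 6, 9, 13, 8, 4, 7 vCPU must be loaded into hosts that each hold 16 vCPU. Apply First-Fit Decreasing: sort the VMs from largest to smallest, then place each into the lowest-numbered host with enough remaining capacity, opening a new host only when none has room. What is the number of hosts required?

Sorted descending: 13, 13, 13, 13, 12, 9, 9, 8, 8, 7, 7, 6, 4, 4, 3, 2.
host 1: place 13 vCPU, 3 vCPU left
host 2: place 13 vCPU, 3 vCPU left
host 3: place 13 vCPU, 3 vCPU left
host 4: place 13 vCPU, 3 vCPU left
host 5: place 12 vCPU, 4 vCPU left
host 6: place 9 vCPU, 7 vCPU left
host 7: place 9 vCPU, 7 vCPU left
host 8: place 8 vCPU, 8 vCPU left
host 8: place 8 vCPU, 0 vCPU left
host 6: place 7 vCPU, 0 vCPU left
host 7: place 7 vCPU, 0 vCPU left
host 9: place 6 vCPU, 10 vCPU left
host 5: place 4 vCPU, 0 vCPU left
host 9: place 4 vCPU, 6 vCPU left
host 1: place 3 vCPU, 0 vCPU left
host 2: place 2 vCPU, 1 vCPU left

9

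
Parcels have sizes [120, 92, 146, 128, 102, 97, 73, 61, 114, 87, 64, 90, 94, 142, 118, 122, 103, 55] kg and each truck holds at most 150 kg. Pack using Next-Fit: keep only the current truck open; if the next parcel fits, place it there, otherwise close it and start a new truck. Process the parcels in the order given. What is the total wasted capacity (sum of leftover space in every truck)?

742

120 kg → truck 1 (remaining 30 kg)
92 kg → truck 2 (remaining 58 kg)
146 kg → truck 3 (remaining 4 kg)
128 kg → truck 4 (remaining 22 kg)
102 kg → truck 5 (remaining 48 kg)
97 kg → truck 6 (remaining 53 kg)
73 kg → truck 7 (remaining 77 kg)
61 kg → truck 7 (remaining 16 kg)
114 kg → truck 8 (remaining 36 kg)
87 kg → truck 9 (remaining 63 kg)
64 kg → truck 10 (remaining 86 kg)
90 kg → truck 11 (remaining 60 kg)
94 kg → truck 12 (remaining 56 kg)
142 kg → truck 13 (remaining 8 kg)
118 kg → truck 14 (remaining 32 kg)
122 kg → truck 15 (remaining 28 kg)
103 kg → truck 16 (remaining 47 kg)
55 kg → truck 17 (remaining 95 kg)
17 trucks × 150 kg = 2550 kg; used 1808 kg; unused 742 kg.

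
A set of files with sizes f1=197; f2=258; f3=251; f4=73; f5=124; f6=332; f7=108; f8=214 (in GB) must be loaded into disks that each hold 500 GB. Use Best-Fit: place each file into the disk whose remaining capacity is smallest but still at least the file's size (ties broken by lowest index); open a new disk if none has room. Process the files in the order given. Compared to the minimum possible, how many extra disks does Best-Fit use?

0

Best-Fit: [197,258] [251,73,124] [332,108] [214] → 4 disks.
Total size 1557 GB; any packing needs at least ⌈1557/500⌉ = 4 disks.
So 4 is already optimal.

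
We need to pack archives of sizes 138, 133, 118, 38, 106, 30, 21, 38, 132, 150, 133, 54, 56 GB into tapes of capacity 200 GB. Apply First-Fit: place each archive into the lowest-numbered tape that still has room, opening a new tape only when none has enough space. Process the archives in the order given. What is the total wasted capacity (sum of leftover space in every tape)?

138 GB → tape 1 (remaining 62 GB)
133 GB → tape 2 (remaining 67 GB)
118 GB → tape 3 (remaining 82 GB)
38 GB → tape 1 (remaining 24 GB)
106 GB → tape 4 (remaining 94 GB)
30 GB → tape 2 (remaining 37 GB)
21 GB → tape 1 (remaining 3 GB)
38 GB → tape 3 (remaining 44 GB)
132 GB → tape 5 (remaining 68 GB)
150 GB → tape 6 (remaining 50 GB)
133 GB → tape 7 (remaining 67 GB)
54 GB → tape 4 (remaining 40 GB)
56 GB → tape 5 (remaining 12 GB)
7 tapes × 200 GB = 1400 GB; used 1147 GB; unused 253 GB.

253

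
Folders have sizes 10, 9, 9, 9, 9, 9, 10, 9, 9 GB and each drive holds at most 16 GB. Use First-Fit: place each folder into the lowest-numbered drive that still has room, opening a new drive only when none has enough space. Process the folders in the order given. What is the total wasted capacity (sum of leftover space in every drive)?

Put 10 GB in drive 1; 6 GB remain.
Put 9 GB in drive 2; 7 GB remain.
Put 9 GB in drive 3; 7 GB remain.
Put 9 GB in drive 4; 7 GB remain.
Put 9 GB in drive 5; 7 GB remain.
Put 9 GB in drive 6; 7 GB remain.
Put 10 GB in drive 7; 6 GB remain.
Put 9 GB in drive 8; 7 GB remain.
Put 9 GB in drive 9; 7 GB remain.
9 drives × 16 GB = 144 GB; used 83 GB; unused 61 GB.

61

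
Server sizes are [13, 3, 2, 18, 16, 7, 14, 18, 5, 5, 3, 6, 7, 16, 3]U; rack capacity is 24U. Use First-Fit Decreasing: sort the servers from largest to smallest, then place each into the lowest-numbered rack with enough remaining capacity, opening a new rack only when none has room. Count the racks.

6 racks

Sorted descending: 18, 18, 16, 16, 14, 13, 7, 7, 6, 5, 5, 3, 3, 3, 2.
rack 1: place 18U, 6U left
rack 2: place 18U, 6U left
rack 3: place 16U, 8U left
rack 4: place 16U, 8U left
rack 5: place 14U, 10U left
rack 6: place 13U, 11U left
rack 3: place 7U, 1U left
rack 4: place 7U, 1U left
rack 1: place 6U, 0U left
rack 2: place 5U, 1U left
rack 5: place 5U, 5U left
rack 5: place 3U, 2U left
rack 6: place 3U, 8U left
rack 6: place 3U, 5U left
rack 5: place 2U, 0U left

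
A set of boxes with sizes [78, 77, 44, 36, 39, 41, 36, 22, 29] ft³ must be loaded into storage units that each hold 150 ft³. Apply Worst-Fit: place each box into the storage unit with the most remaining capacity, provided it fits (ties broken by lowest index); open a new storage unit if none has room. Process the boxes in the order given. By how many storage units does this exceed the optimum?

Worst-Fit: [78,36,22] [77,44] [39,41,36,29] → 3 storage units.
Total size 402 ft³; any packing needs at least ⌈402/150⌉ = 3 storage units.
So 3 is already optimal.

0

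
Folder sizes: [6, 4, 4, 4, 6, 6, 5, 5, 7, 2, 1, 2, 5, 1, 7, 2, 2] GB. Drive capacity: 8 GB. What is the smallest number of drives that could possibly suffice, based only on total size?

Total size = 6 + 4 + 4 + 4 + 6 + 6 + 5 + 5 + 7 + 2 + 1 + 2 + 5 + 1 + 7 + 2 + 2 = 69 GB.
⌈69 / 8⌉ = 9.

9 drives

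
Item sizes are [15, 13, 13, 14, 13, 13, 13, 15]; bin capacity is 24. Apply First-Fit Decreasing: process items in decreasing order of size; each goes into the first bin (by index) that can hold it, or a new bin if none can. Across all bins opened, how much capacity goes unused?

83

Sorted descending: 15, 15, 14, 13, 13, 13, 13, 13.
15 → bin 1 (remaining 9)
15 → bin 2 (remaining 9)
14 → bin 3 (remaining 10)
13 → bin 4 (remaining 11)
13 → bin 5 (remaining 11)
13 → bin 6 (remaining 11)
13 → bin 7 (remaining 11)
13 → bin 8 (remaining 11)
8 bins × 24 = 192; used 109; unused 83.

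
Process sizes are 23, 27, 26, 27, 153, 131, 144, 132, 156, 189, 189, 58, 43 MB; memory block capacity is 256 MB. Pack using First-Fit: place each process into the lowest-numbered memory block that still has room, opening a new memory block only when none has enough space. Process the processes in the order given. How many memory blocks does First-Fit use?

7

Put 23 MB in memory block 1; 233 MB remain.
Put 27 MB in memory block 1; 206 MB remain.
Put 26 MB in memory block 1; 180 MB remain.
Put 27 MB in memory block 1; 153 MB remain.
Put 153 MB in memory block 1; 0 MB remain.
Put 131 MB in memory block 2; 125 MB remain.
Put 144 MB in memory block 3; 112 MB remain.
Put 132 MB in memory block 4; 124 MB remain.
Put 156 MB in memory block 5; 100 MB remain.
Put 189 MB in memory block 6; 67 MB remain.
Put 189 MB in memory block 7; 67 MB remain.
Put 58 MB in memory block 2; 67 MB remain.
Put 43 MB in memory block 2; 24 MB remain.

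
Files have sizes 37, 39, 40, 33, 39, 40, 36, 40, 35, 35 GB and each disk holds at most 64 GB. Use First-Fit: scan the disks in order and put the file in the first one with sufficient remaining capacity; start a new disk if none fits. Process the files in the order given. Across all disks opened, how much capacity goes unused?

266

disk 1: place 37 GB, 27 GB left
disk 2: place 39 GB, 25 GB left
disk 3: place 40 GB, 24 GB left
disk 4: place 33 GB, 31 GB left
disk 5: place 39 GB, 25 GB left
disk 6: place 40 GB, 24 GB left
disk 7: place 36 GB, 28 GB left
disk 8: place 40 GB, 24 GB left
disk 9: place 35 GB, 29 GB left
disk 10: place 35 GB, 29 GB left
10 disks × 64 GB = 640 GB; used 374 GB; unused 266 GB.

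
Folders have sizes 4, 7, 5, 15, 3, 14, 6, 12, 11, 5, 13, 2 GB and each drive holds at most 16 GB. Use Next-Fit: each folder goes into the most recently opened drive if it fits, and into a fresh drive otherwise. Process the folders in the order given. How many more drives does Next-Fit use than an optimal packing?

Next-Fit: [4,7,5] [15] [3] [14] [6] [12] [11,5] [13,2] → 8 drives.
Total size 97 GB; any packing needs at least ⌈97/16⌉ = 7 drives.
An optimal packing achieves that bound: [15] [14,2] [13,3] [12,4] [11,5] [7,6] [5] → 7 drives.
Excess: 8 − 7 = 1.

1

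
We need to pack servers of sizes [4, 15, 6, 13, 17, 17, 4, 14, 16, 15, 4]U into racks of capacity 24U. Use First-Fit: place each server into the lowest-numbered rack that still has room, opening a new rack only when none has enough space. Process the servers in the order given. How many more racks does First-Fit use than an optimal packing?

First-Fit: [4,15,4] [6,13,4] [17] [17] [14] [16] [15] → 7 racks.
7 servers exceed 12U (half the capacity), and no two of those can share a rack, so at least 7 racks are needed.
So 7 is already optimal.

0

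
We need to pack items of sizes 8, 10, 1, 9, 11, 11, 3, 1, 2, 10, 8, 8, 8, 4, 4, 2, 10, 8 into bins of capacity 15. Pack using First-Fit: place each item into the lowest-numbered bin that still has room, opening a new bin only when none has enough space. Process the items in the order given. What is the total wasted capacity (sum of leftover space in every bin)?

Put 8 in bin 1; 7 remain.
Put 10 in bin 2; 5 remain.
Put 1 in bin 1; 6 remain.
Put 9 in bin 3; 6 remain.
Put 11 in bin 4; 4 remain.
Put 11 in bin 5; 4 remain.
Put 3 in bin 1; 3 remain.
Put 1 in bin 1; 2 remain.
Put 2 in bin 1; 0 remain.
Put 10 in bin 6; 5 remain.
Put 8 in bin 7; 7 remain.
Put 8 in bin 8; 7 remain.
Put 8 in bin 9; 7 remain.
Put 4 in bin 2; 1 remain.
Put 4 in bin 3; 2 remain.
Put 2 in bin 3; 0 remain.
Put 10 in bin 10; 5 remain.
Put 8 in bin 11; 7 remain.
11 bins × 15 = 165; used 118; unused 47.

47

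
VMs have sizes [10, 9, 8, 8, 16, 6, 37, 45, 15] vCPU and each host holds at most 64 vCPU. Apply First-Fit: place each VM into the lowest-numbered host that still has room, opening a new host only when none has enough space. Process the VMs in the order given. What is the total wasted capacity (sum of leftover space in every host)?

38

10 vCPU → host 1 (remaining 54 vCPU)
9 vCPU → host 1 (remaining 45 vCPU)
8 vCPU → host 1 (remaining 37 vCPU)
8 vCPU → host 1 (remaining 29 vCPU)
16 vCPU → host 1 (remaining 13 vCPU)
6 vCPU → host 1 (remaining 7 vCPU)
37 vCPU → host 2 (remaining 27 vCPU)
45 vCPU → host 3 (remaining 19 vCPU)
15 vCPU → host 2 (remaining 12 vCPU)
3 hosts × 64 vCPU = 192 vCPU; used 154 vCPU; unused 38 vCPU.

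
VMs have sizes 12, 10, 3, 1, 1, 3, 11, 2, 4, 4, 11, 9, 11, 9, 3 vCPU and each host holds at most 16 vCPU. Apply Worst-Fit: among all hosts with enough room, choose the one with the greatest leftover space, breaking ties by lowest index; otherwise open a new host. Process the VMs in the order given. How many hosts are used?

8

12 vCPU → host 1 (remaining 4 vCPU)
10 vCPU → host 2 (remaining 6 vCPU)
3 vCPU → host 2 (remaining 3 vCPU)
1 vCPU → host 1 (remaining 3 vCPU)
1 vCPU → host 1 (remaining 2 vCPU)
3 vCPU → host 2 (remaining 0 vCPU)
11 vCPU → host 3 (remaining 5 vCPU)
2 vCPU → host 3 (remaining 3 vCPU)
4 vCPU → host 4 (remaining 12 vCPU)
4 vCPU → host 4 (remaining 8 vCPU)
11 vCPU → host 5 (remaining 5 vCPU)
9 vCPU → host 6 (remaining 7 vCPU)
11 vCPU → host 7 (remaining 5 vCPU)
9 vCPU → host 8 (remaining 7 vCPU)
3 vCPU → host 4 (remaining 5 vCPU)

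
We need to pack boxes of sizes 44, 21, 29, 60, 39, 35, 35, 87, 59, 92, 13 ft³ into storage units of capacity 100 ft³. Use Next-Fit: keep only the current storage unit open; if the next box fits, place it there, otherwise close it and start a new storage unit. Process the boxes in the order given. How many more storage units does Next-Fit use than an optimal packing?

1

Next-Fit: [44,21,29] [60,39] [35,35] [87] [59] [92] [13] → 7 storage units.
Total size 514 ft³; any packing needs at least ⌈514/100⌉ = 6 storage units.
An optimal packing achieves that bound: [92] [87,13] [60,39] [59,35] [44,35,21] [29] → 6 storage units.
Excess: 7 − 6 = 1.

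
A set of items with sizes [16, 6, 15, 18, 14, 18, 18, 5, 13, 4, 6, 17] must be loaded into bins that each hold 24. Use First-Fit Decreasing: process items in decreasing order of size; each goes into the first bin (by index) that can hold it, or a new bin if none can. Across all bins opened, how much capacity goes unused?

42

Sorted descending: 18, 18, 18, 17, 16, 15, 14, 13, 6, 6, 5, 4.
bin 1: place 18, 6 left
bin 2: place 18, 6 left
bin 3: place 18, 6 left
bin 4: place 17, 7 left
bin 5: place 16, 8 left
bin 6: place 15, 9 left
bin 7: place 14, 10 left
bin 8: place 13, 11 left
bin 1: place 6, 0 left
bin 2: place 6, 0 left
bin 3: place 5, 1 left
bin 4: place 4, 3 left
8 bins × 24 = 192; used 150; unused 42.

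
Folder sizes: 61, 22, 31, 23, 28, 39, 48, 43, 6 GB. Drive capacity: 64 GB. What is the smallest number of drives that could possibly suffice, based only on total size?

Total size = 61 + 22 + 31 + 23 + 28 + 39 + 48 + 43 + 6 = 301 GB.
⌈301 / 64⌉ = 5.

5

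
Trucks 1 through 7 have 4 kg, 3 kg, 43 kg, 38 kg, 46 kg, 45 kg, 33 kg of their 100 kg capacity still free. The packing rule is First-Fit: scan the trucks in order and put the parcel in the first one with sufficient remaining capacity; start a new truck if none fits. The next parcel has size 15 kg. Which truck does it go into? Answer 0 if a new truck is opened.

Trucks with room: truck 3 (43 kg), truck 4 (38 kg), truck 5 (46 kg), truck 6 (45 kg), truck 7 (33 kg).
The first with room is truck 3.

3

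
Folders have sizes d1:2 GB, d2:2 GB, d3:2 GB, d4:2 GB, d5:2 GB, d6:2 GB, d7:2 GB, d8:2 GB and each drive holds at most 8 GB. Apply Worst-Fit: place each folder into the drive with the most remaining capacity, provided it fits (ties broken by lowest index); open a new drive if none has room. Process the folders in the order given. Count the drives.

Put d1 (2 GB) in drive 1; 6 GB remain.
Put d2 (2 GB) in drive 1; 4 GB remain.
Put d3 (2 GB) in drive 1; 2 GB remain.
Put d4 (2 GB) in drive 1; 0 GB remain.
Put d5 (2 GB) in drive 2; 6 GB remain.
Put d6 (2 GB) in drive 2; 4 GB remain.
Put d7 (2 GB) in drive 2; 2 GB remain.
Put d8 (2 GB) in drive 2; 0 GB remain.
Final drives: [2,2,2,2] [2,2,2,2].

2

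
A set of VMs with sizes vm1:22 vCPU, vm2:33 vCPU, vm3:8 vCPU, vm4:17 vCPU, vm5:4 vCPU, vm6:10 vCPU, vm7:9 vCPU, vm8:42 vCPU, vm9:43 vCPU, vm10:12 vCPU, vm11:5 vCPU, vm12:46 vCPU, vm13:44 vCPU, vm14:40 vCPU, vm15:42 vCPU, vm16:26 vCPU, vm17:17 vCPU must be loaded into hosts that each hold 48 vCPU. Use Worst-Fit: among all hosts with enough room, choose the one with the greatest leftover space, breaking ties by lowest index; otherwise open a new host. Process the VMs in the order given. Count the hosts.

vm1 (22 vCPU) → host 1 (remaining 26 vCPU)
vm2 (33 vCPU) → host 2 (remaining 15 vCPU)
vm3 (8 vCPU) → host 1 (remaining 18 vCPU)
vm4 (17 vCPU) → host 1 (remaining 1 vCPU)
vm5 (4 vCPU) → host 2 (remaining 11 vCPU)
vm6 (10 vCPU) → host 2 (remaining 1 vCPU)
vm7 (9 vCPU) → host 3 (remaining 39 vCPU)
vm8 (42 vCPU) → host 4 (remaining 6 vCPU)
vm9 (43 vCPU) → host 5 (remaining 5 vCPU)
vm10 (12 vCPU) → host 3 (remaining 27 vCPU)
vm11 (5 vCPU) → host 3 (remaining 22 vCPU)
vm12 (46 vCPU) → host 6 (remaining 2 vCPU)
vm13 (44 vCPU) → host 7 (remaining 4 vCPU)
vm14 (40 vCPU) → host 8 (remaining 8 vCPU)
vm15 (42 vCPU) → host 9 (remaining 6 vCPU)
vm16 (26 vCPU) → host 10 (remaining 22 vCPU)
vm17 (17 vCPU) → host 3 (remaining 5 vCPU)

10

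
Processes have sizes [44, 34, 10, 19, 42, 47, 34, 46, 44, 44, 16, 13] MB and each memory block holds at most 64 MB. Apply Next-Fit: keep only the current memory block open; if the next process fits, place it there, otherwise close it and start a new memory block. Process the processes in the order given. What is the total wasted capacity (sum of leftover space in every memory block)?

memory block 1: place 44 MB, 20 MB left
memory block 2: place 34 MB, 30 MB left
memory block 2: place 10 MB, 20 MB left
memory block 2: place 19 MB, 1 MB left
memory block 3: place 42 MB, 22 MB left
memory block 4: place 47 MB, 17 MB left
memory block 5: place 34 MB, 30 MB left
memory block 6: place 46 MB, 18 MB left
memory block 7: place 44 MB, 20 MB left
memory block 8: place 44 MB, 20 MB left
memory block 8: place 16 MB, 4 MB left
memory block 9: place 13 MB, 51 MB left
9 memory blocks × 64 MB = 576 MB; used 393 MB; unused 183 MB.

183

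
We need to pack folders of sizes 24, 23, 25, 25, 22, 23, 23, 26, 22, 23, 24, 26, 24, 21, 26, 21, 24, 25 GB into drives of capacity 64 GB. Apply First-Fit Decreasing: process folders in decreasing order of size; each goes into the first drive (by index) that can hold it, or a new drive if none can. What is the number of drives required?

9 drives

Sorted descending: 26, 26, 26, 25, 25, 25, 24, 24, 24, 24, 23, 23, 23, 23, 22, 22, 21, 21.
drive 1: place 26 GB, 38 GB left
drive 1: place 26 GB, 12 GB left
drive 2: place 26 GB, 38 GB left
drive 2: place 25 GB, 13 GB left
drive 3: place 25 GB, 39 GB left
drive 3: place 25 GB, 14 GB left
drive 4: place 24 GB, 40 GB left
drive 4: place 24 GB, 16 GB left
drive 5: place 24 GB, 40 GB left
drive 5: place 24 GB, 16 GB left
drive 6: place 23 GB, 41 GB left
drive 6: place 23 GB, 18 GB left
drive 7: place 23 GB, 41 GB left
drive 7: place 23 GB, 18 GB left
drive 8: place 22 GB, 42 GB left
drive 8: place 22 GB, 20 GB left
drive 9: place 21 GB, 43 GB left
drive 9: place 21 GB, 22 GB left
Final drives: [26,26] [26,25] [25,25] [24,24] [24,24] [23,23] [23,23] [22,22] [21,21].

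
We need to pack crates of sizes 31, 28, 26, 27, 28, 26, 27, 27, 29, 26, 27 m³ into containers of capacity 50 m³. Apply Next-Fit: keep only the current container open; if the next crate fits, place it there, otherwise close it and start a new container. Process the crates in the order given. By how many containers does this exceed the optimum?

0

Next-Fit: [31] [28] [26] [27] [28] [26] [27] [27] [29] [26] [27] → 11 containers.
11 crates exceed 25 m³ (half the capacity), and no two of those can share a container, so at least 11 containers are needed.
So 11 is already optimal.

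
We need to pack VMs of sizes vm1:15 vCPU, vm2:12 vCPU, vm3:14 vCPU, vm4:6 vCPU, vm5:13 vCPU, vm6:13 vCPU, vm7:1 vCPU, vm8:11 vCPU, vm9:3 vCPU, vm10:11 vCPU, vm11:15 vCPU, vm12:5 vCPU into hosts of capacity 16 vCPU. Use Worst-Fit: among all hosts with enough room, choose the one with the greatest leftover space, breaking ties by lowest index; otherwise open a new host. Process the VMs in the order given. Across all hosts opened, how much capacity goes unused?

host 1: place vm1 (15 vCPU), 1 vCPU left
host 2: place vm2 (12 vCPU), 4 vCPU left
host 3: place vm3 (14 vCPU), 2 vCPU left
host 4: place vm4 (6 vCPU), 10 vCPU left
host 5: place vm5 (13 vCPU), 3 vCPU left
host 6: place vm6 (13 vCPU), 3 vCPU left
host 4: place vm7 (1 vCPU), 9 vCPU left
host 7: place vm8 (11 vCPU), 5 vCPU left
host 4: place vm9 (3 vCPU), 6 vCPU left
host 8: place vm10 (11 vCPU), 5 vCPU left
host 9: place vm11 (15 vCPU), 1 vCPU left
host 4: place vm12 (5 vCPU), 1 vCPU left
9 hosts × 16 vCPU = 144 vCPU; used 119 vCPU; unused 25 vCPU.

25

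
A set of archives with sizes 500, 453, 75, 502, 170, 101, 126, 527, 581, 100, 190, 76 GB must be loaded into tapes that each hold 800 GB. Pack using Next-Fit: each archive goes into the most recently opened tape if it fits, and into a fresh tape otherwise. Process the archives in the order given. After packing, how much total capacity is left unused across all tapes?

1399

500 GB → tape 1 (remaining 300 GB)
453 GB → tape 2 (remaining 347 GB)
75 GB → tape 2 (remaining 272 GB)
502 GB → tape 3 (remaining 298 GB)
170 GB → tape 3 (remaining 128 GB)
101 GB → tape 3 (remaining 27 GB)
126 GB → tape 4 (remaining 674 GB)
527 GB → tape 4 (remaining 147 GB)
581 GB → tape 5 (remaining 219 GB)
100 GB → tape 5 (remaining 119 GB)
190 GB → tape 6 (remaining 610 GB)
76 GB → tape 6 (remaining 534 GB)
6 tapes × 800 GB = 4800 GB; used 3401 GB; unused 1399 GB.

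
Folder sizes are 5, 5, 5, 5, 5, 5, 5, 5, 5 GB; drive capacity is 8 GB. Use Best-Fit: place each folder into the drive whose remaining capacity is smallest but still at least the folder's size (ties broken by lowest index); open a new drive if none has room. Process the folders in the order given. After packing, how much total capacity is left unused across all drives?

Put 5 GB in drive 1; 3 GB remain.
Put 5 GB in drive 2; 3 GB remain.
Put 5 GB in drive 3; 3 GB remain.
Put 5 GB in drive 4; 3 GB remain.
Put 5 GB in drive 5; 3 GB remain.
Put 5 GB in drive 6; 3 GB remain.
Put 5 GB in drive 7; 3 GB remain.
Put 5 GB in drive 8; 3 GB remain.
Put 5 GB in drive 9; 3 GB remain.
9 drives × 8 GB = 72 GB; used 45 GB; unused 27 GB.

27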